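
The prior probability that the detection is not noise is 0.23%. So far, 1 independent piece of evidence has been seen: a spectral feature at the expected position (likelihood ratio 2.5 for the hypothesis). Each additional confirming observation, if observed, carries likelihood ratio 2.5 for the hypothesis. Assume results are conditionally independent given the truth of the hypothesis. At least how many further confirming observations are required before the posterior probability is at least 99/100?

Prior odds = 0.0023/0.9977 = 23/9977.
Bayes factor of the evidence already in hand = 2.5.
Odds after that evidence = (23/9977) × 2.5 = 115/19954.
Target odds = 0.99/0.01 = 99.
Need 2.5ⁿ ≥ 99 ÷ (115/19954) = 1975446/115.
2.5¹⁰ = 9765625/1024 falls short of 1975446/115 but 2.5¹¹ = 48828125/2048 reaches it, so n = 11.

11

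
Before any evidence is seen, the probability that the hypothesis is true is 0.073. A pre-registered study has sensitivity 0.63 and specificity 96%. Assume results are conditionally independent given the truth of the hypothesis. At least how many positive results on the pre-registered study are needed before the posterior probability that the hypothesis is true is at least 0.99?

3

Prior odds = 0.073/0.927 = 73/927.
False-positive rate = 1 − 0.96 = 0.04; likelihood ratio of a positive = 0.63/0.04 = 15.75.
Target posterior odds = 0.99/0.01 = 99.
Need (73/927) × 15.75ⁿ ≥ 99, i.e. 15.75ⁿ ≥ 91773/73.
15.75² = 248.0625 falls short of 91773/73 but 15.75³ = 3906.984375 reaches it, so n = 3.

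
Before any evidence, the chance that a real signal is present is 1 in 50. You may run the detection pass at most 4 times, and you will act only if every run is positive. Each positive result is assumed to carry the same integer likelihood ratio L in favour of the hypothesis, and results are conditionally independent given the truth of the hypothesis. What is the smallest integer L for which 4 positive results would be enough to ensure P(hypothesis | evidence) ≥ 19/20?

Prior odds = 0.02/0.98 = 1/49.
Target odds = 0.95/0.05 = 19.
Need L⁴ ≥ 19 ÷ (1/49) = 931.
5⁴ = 625 < 931 ≤ 1296 = 6⁴, so L = 6.

6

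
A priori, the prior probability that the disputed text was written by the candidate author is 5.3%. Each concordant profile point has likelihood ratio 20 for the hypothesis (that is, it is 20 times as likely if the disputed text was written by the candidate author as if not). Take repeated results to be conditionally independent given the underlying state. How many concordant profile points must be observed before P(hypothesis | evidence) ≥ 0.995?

3

Prior odds = 0.053/0.947 = 53/947.
Likelihood ratio per concordant profile point = 20.
Target posterior odds = 0.995/0.005 = 199.
Need (53/947) × 20ⁿ ≥ 199, i.e. 20ⁿ ≥ 188453/53.
20² = 400 falls short of 188453/53 but 20³ = 8000 reaches it, so n = 3.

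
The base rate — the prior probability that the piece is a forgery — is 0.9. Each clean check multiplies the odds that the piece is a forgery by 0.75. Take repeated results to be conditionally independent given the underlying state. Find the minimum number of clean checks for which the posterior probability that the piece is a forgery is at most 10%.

Prior odds = 0.9/0.1 = 9.
Likelihood ratio per clean check = 0.75.
Target posterior odds = 0.1/0.9 = 1/9.
Need 9 × 0.75ⁿ ≤ 1/9, i.e. 0.75ⁿ ≤ 1/81.
0.75¹⁵ ≈0.0133635 is still above 1/81 but 0.75¹⁶ ≈0.0100226 is at or below it, so n = 16.

16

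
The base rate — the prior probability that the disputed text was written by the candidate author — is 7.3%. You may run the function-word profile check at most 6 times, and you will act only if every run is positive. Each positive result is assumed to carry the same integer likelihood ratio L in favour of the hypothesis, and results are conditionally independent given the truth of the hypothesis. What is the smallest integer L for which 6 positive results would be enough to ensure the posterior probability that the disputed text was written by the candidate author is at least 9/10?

Prior odds = 0.073/0.927 = 73/927.
Target odds = 0.9/0.1 = 9.
Need L⁶ ≥ 9 ÷ (73/927) = 8343/73.
2⁶ = 64 < 8343/73 ≤ 729 = 3⁶, so L = 3.

3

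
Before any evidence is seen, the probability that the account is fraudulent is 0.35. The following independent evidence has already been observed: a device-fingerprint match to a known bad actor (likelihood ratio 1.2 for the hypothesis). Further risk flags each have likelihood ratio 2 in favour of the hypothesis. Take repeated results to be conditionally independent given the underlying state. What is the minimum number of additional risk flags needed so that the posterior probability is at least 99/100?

8

Prior odds = 0.35/0.65 = 7/13.
Bayes factor of the evidence already in hand = 1.2.
Odds after that evidence = (7/13) × 1.2 = 42/65.
Target odds = 0.99/0.01 = 99.
Need 2ⁿ ≥ 99 ÷ (42/65) = 2145/14.
2⁷ = 128 falls short of 2145/14 but 2⁸ = 256 reaches it, so n = 8.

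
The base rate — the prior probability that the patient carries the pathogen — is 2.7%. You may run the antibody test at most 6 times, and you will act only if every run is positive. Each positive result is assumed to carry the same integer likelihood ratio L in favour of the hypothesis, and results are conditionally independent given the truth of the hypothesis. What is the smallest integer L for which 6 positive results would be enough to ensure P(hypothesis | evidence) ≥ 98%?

Prior odds = 0.027/0.973 = 27/973.
Target odds = 0.98/0.02 = 49.
Need L⁶ ≥ 49 ÷ (27/973) = 47677/27.
3⁶ = 729 < 47677/27 ≤ 4096 = 4⁶, so L = 4.

4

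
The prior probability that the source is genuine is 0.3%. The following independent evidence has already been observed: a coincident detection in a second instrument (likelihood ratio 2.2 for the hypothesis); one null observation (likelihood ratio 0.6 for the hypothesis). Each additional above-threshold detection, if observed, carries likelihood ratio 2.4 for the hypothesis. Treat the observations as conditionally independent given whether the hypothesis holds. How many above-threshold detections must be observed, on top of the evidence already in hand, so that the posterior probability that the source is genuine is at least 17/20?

Prior odds = 0.003/0.997 = 3/997.
Combined Bayes factor of the evidence already in hand = 2.2 × 0.6 = 1.32.
Odds after that evidence = (3/997) × 1.32 = 99/24925.
Target odds = 0.85/0.15 = 17/3.
Need 2.4ⁿ ≥ 17/3 ÷ (99/24925) = 423725/297.
2.4⁸ = 429981696/390625 falls short of 423725/297 but 2.4⁹ ≈2641.81 reaches it, so n = 9.

9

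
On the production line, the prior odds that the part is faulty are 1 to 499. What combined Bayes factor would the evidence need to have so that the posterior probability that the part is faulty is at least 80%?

Prior odds = 1/499.
Target odds = 0.8/0.2 = 4.
Required Bayes factor = 4 ÷ (1/499) = 1996.

1996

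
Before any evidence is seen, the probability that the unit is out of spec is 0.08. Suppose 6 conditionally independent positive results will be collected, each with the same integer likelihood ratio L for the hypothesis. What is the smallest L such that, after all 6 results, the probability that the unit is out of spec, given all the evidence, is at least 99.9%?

5

Prior odds = 0.08/0.92 = 2/23.
Target odds = 0.999/0.001 = 999.
Need L⁶ ≥ 999 ÷ (2/23) = 11488.5.
4⁶ = 4096 < 11488.5 ≤ 15625 = 5⁶, so L = 5.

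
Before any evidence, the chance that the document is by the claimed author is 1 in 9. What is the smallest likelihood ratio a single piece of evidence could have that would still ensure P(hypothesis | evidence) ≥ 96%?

192

Prior odds = (1/9)/(8/9) = 0.125.
Target odds = 0.96/0.04 = 24.
Required Bayes factor = 24 ÷ 0.125 = 192.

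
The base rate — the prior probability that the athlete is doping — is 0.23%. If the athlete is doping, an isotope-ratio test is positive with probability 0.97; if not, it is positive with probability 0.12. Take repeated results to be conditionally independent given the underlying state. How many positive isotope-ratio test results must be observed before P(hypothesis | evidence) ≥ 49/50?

Prior odds = 0.0023/0.9977 = 23/9977.
Likelihood ratio of a positive = 0.97/0.12 = 97/12.
Target odds: 0.98 ÷ 0.02 = 49.
Need (23/9977) × (97/12)ⁿ ≥ 49, i.e. (97/12)ⁿ ≥ 488873/23.
(97/12)⁴ = 88529281/20736 falls short of 488873/23 but (97/12)⁵ ≈34510.6 reaches it, so n = 5.

5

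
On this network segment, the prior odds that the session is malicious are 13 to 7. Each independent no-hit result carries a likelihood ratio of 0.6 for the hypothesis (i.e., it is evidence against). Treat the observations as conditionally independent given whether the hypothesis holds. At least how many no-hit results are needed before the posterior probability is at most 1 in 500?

14

Prior odds = 13/7.
Likelihood ratio per no-hit result = 0.6.
Target posterior odds = 0.002/0.998 = 1/499.
Need (13/7) × 0.6ⁿ ≤ 1/499, i.e. 0.6ⁿ ≤ 7/6487.
0.6¹³ ≈0.00130607 is still above 7/6487 but 0.6¹⁴ ≈0.000783642 is at or below it, so n = 14.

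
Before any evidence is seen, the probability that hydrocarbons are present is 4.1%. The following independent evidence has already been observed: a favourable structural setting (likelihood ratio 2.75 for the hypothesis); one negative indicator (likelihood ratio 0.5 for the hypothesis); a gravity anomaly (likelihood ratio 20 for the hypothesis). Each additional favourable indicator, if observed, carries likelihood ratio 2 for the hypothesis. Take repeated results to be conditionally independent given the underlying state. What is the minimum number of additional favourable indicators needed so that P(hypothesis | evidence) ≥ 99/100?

7

Prior odds = 0.041/0.959 = 41/959.
Combined Bayes factor of the evidence already in hand = 2.75 × 0.5 × 20 = 27.5.
Odds after that evidence = (41/959) × 27.5 = 2255/1918.
Target odds = 0.99/0.01 = 99.
Need 2ⁿ ≥ 99 ÷ (2255/1918) = 17262/205.
2⁶ = 64 falls short of 17262/205 but 2⁷ = 128 reaches it, so n = 7.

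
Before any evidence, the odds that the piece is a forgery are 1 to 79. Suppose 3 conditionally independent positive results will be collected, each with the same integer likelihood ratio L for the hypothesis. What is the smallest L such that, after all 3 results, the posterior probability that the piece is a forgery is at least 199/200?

26

Prior odds = 1/79.
Target odds = 0.995/0.005 = 199.
Need L³ ≥ 199 ÷ (1/79) = 15721.
25³ = 15625 < 15721 ≤ 17576 = 26³, so L = 26.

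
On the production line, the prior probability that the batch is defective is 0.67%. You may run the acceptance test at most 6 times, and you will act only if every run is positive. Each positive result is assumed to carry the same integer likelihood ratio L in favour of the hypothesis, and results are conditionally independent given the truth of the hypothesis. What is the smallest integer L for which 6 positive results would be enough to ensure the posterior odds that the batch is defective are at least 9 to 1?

Prior odds = 0.0067/0.9933 = 67/9933.
Target odds = 9.
Need L⁶ ≥ 9 ÷ (67/9933) = 89397/67.
3⁶ = 729 < 89397/67 ≤ 4096 = 4⁶, so L = 4.

4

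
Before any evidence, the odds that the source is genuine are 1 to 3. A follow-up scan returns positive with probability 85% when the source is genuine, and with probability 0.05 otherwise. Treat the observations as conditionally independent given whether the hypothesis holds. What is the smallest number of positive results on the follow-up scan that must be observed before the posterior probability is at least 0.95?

2

Prior odds = 1/3.
Likelihood ratio of a positive result = 0.85/0.05 = 17.
Target odds: 0.95 ÷ 0.05 = 19.
Need (1/3) × 17ⁿ ≥ 19, i.e. 17ⁿ ≥ 57.
17¹ = 17 falls short of 57 but 17² = 289 reaches it, so n = 2.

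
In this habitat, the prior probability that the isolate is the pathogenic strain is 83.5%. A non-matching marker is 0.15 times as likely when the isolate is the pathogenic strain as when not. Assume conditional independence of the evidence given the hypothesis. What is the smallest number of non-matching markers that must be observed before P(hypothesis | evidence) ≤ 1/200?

4

Prior odds: 0.835 ÷ 0.165 = 167/33.
Likelihood ratio per non-matching marker = 0.15.
Target posterior odds = 0.005/0.995 = 1/199.
Require 0.15ⁿ ≤ 1/199 ÷ (167/33) = 33/33233.
0.15³ = 0.003375 is still above 33/33233 but 0.15⁴ = 81/160000 is at or below it, so n = 4.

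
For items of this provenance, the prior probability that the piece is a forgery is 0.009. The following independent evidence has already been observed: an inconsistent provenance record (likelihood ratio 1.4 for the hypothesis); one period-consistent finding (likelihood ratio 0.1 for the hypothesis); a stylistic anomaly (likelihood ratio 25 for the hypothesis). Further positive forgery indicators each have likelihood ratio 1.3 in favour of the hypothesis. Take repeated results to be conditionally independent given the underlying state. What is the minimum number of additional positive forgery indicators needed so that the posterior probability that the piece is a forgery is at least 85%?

20

Prior odds = 0.009/0.991 = 9/991.
Combined Bayes factor of the evidence already in hand = 1.4 × 0.1 × 25 = 3.5.
Odds after that evidence = (9/991) × 3.5 = 63/1982.
Target odds = 0.85/0.15 = 17/3.
Need 1.3ⁿ ≥ 17/3 ÷ (63/1982) = 33694/189.
1.3¹⁹ ≈146.192 falls short of 33694/189 but 1.3²⁰ ≈190.05 reaches it, so n = 20.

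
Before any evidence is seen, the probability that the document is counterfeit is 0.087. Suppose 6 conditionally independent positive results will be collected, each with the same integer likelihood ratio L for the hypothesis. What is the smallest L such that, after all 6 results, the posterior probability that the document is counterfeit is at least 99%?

Prior odds = 0.087/0.913 = 87/913.
Target odds = 0.99/0.01 = 99.
Need L⁶ ≥ 99 ÷ (87/913) = 30129/29.
3⁶ = 729 < 30129/29 ≤ 4096 = 4⁶, so L = 4.

4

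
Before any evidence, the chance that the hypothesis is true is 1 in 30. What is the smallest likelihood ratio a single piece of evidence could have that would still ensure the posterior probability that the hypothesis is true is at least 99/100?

2871

Prior odds = (1/30)/(29/30) = 1/29.
Target odds = 0.99/0.01 = 99.
Required Bayes factor = 99 ÷ (1/29) = 2871.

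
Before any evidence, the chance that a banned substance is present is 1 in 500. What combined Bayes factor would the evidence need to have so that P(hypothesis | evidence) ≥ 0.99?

49401

Prior odds = 0.002/0.998 = 1/499.
Target odds = 0.99/0.01 = 99.
Required Bayes factor = 99 ÷ (1/499) = 49401.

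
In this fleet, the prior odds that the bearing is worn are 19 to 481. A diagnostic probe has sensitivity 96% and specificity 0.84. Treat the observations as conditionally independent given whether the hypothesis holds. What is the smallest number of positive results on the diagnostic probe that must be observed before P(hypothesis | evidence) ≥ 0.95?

4

Prior odds = 19/481.
False-positive rate = 1 − 0.84 = 0.16; likelihood ratio of a positive = 0.96/0.16 = 6.
Target posterior odds = 0.95/0.05 = 19.
Need (19/481) × 6ⁿ ≥ 19, i.e. 6ⁿ ≥ 481.
6³ = 216 falls short of 481 but 6⁴ = 1296 reaches it, so n = 4.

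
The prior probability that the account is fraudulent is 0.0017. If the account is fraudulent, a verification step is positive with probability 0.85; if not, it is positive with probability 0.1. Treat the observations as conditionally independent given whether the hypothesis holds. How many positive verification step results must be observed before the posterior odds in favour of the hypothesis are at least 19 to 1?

5

Prior odds: 0.0017 ÷ 0.9983 = 17/9983.
Likelihood ratio of a positive = 0.85/0.1 = 8.5.
Target odds = 19.
Need (17/9983) × 8.5ⁿ ≥ 19, i.e. 8.5ⁿ ≥ 189677/17.
8.5⁴ = 5220.0625 falls short of 189677/17 but 8.5⁵ = 44370.53125 reaches it, so n = 5.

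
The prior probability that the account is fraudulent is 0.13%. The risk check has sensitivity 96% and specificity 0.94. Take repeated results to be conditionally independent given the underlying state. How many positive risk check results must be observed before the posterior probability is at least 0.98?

4

Prior odds = 0.0013/0.9987 = 13/9987.
False-positive rate = 1 − 0.94 = 0.06; likelihood ratio of a positive = 0.96/0.06 = 16.
Target posterior odds = 0.98/0.02 = 49.
Need (13/9987) × 16ⁿ ≥ 49, i.e. 16ⁿ ≥ 489363/13.
16³ = 4096 falls short of 489363/13 but 16⁴ = 65536 reaches it, so n = 4.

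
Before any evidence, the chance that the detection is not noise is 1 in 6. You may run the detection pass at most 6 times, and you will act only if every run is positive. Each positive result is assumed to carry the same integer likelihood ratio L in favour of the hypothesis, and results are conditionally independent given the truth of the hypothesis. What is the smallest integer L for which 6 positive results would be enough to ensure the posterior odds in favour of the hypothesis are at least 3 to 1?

2

Prior odds = (1/6)/(5/6) = 0.2.
Target odds = 3.
Need L⁶ ≥ 3 ÷ 0.2 = 15.
1⁶ = 1 < 15 ≤ 64 = 2⁶, so L = 2.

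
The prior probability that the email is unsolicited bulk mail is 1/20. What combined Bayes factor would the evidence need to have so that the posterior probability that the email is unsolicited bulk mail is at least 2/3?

Prior odds = 0.05/0.95 = 1/19.
Target odds = (2/3)/(1/3) = 2.
Required Bayes factor = 2 ÷ (1/19) = 38.

38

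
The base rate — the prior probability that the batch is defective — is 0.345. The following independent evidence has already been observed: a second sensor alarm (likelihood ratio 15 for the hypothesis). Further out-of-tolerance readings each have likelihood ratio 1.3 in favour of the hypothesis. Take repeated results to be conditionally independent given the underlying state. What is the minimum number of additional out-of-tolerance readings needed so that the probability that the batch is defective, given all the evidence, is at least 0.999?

Prior odds = 0.345/0.655 = 69/131.
Bayes factor of the evidence already in hand = 15.
Odds after that evidence = (69/131) × 15 = 1035/131.
Target odds = 0.999/0.001 = 999.
Need 1.3ⁿ ≥ 999 ÷ (1035/131) = 14541/115.
1.3¹⁸ ≈112.455 falls short of 14541/115 but 1.3¹⁹ ≈146.192 reaches it, so n = 19.

19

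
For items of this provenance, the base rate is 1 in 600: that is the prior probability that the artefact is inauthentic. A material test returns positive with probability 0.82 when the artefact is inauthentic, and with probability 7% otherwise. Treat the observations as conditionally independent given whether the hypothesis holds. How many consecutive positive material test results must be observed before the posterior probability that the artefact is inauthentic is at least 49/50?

5

Prior odds: (1/600) ÷ (599/600) = 1/599.
Likelihood ratio of a positive result = 0.82/0.07 = 82/7.
Target odds: 0.98 ÷ 0.02 = 49.
Require (82/7)ⁿ ≥ 49 ÷ (1/599) = 29351.
(82/7)⁴ = 45212176/2401 falls short of 29351 but (82/7)⁵ ≈220587 reaches it, so n = 5.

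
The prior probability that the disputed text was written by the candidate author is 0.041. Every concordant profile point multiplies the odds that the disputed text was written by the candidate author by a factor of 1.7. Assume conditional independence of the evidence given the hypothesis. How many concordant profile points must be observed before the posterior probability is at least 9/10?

11

Prior odds = 0.041/0.959 = 41/959.
Likelihood ratio per concordant profile point = 1.7.
Target odds: 0.9 ÷ 0.1 = 9.
Require 1.7ⁿ ≥ 9 ÷ (41/959) = 8631/41.
1.7¹⁰ ≈201.599 falls short of 8631/41 but 1.7¹¹ ≈342.719 reaches it, so n = 11.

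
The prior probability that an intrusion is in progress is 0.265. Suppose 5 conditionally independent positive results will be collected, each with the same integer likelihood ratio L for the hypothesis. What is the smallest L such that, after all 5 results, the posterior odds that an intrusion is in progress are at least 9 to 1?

2

Prior odds = 0.265/0.735 = 53/147.
Target odds = 9.
Need L⁵ ≥ 9 ÷ (53/147) = 1323/53.
1⁵ = 1 < 1323/53 ≤ 32 = 2⁵, so L = 2.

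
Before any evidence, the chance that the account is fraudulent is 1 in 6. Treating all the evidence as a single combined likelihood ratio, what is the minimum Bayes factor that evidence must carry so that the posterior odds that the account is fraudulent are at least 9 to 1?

Prior odds = (1/6)/(5/6) = 0.2.
Target odds = 9.
Required Bayes factor = 9 ÷ 0.2 = 45.

45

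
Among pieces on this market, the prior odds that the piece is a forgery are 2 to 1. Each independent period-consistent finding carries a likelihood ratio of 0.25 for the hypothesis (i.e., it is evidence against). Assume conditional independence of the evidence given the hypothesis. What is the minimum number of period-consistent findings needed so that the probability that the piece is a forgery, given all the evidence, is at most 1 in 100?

Prior odds = 2.
Likelihood ratio per period-consistent finding = 0.25.
Target posterior odds = 0.01/0.99 = 1/99.
Require 0.25ⁿ ≤ 1/99 ÷ 2 = 1/198.
0.25³ = 0.015625 is still above 1/198 but 0.25⁴ = 0.00390625 is at or below it, so n = 4.

4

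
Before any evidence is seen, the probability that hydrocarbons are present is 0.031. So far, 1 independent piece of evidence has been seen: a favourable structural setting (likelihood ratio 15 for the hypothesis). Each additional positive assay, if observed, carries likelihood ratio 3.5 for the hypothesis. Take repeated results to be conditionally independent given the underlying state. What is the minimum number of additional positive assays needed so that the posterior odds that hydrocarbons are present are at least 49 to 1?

Prior odds = 0.031/0.969 = 31/969.
Bayes factor of the evidence already in hand = 15.
Odds after that evidence = (31/969) × 15 = 155/323.
Target odds = 49.
Need 3.5ⁿ ≥ 49 ÷ (155/323) = 15827/155.
3.5³ = 42.875 falls short of 15827/155 but 3.5⁴ = 150.0625 reaches it, so n = 4.

4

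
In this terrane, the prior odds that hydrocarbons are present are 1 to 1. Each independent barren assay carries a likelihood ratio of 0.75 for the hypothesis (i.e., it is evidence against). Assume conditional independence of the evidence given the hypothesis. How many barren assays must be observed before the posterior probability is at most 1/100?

Prior odds = 1.
Likelihood ratio per barren assay = 0.75.
Target odds: 0.01 ÷ 0.99 = 1/99.
Require 0.75ⁿ ≤ 1/99 ÷ 1 = 1/99.
0.75¹⁵ ≈0.0133635 is still above 1/99 but 0.75¹⁶ ≈0.0100226 is at or below it, so n = 16.

16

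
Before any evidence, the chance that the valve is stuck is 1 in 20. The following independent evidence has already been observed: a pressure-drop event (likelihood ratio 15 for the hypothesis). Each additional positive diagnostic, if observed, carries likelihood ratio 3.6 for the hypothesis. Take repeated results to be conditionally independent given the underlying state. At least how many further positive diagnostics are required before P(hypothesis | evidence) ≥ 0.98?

4

Prior odds = 0.05/0.95 = 1/19.
Bayes factor of the evidence already in hand = 15.
Odds after that evidence = (1/19) × 15 = 15/19.
Target odds = 0.98/0.02 = 49.
Need 3.6ⁿ ≥ 49 ÷ (15/19) = 931/15.
3.6³ = 46.656 falls short of 931/15 but 3.6⁴ = 167.9616 reaches it, so n = 4.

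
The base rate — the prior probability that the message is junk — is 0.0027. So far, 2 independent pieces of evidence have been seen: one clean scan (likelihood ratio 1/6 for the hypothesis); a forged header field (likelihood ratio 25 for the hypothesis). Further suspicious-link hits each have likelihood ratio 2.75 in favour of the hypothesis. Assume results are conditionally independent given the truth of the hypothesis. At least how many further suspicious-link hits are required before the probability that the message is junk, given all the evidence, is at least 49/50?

Prior odds = 0.0027/0.9973 = 27/9973.
Combined Bayes factor of the evidence already in hand = (1/6) × 25 = 25/6.
Odds after that evidence = (27/9973) × 25/6 = 225/19946.
Target odds = 0.98/0.02 = 49.
Need 2.75ⁿ ≥ 49 ÷ (225/19946) = 977354/225.
2.75⁸ = 214358881/65536 falls short of 977354/225 but 2.75⁹ ≈8994.86 reaches it, so n = 9.

9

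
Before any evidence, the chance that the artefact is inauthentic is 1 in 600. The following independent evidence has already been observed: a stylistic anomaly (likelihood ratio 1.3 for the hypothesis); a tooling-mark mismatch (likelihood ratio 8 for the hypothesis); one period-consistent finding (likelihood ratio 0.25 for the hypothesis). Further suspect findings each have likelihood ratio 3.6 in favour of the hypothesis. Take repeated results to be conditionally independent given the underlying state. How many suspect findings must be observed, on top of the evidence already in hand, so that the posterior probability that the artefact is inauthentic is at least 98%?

8

Prior odds = (1/600)/(599/600) = 1/599.
Combined Bayes factor of the evidence already in hand = 1.3 × 8 × 0.25 = 2.6.
Odds after that evidence = (1/599) × 2.6 = 13/2995.
Target odds = 0.98/0.02 = 49.
Need 3.6ⁿ ≥ 49 ÷ (13/2995) = 146755/13.
3.6⁷ = 612220032/78125 falls short of 146755/13 but 3.6⁸ ≈28211.1 reaches it, so n = 8.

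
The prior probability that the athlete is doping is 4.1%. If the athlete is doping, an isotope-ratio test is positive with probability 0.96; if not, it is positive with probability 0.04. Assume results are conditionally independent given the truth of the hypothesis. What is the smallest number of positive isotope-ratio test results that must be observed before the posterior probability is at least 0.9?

Prior odds: 0.041 ÷ 0.959 = 41/959.
Likelihood ratio of a positive = 0.96/0.04 = 24.
Target posterior odds = 0.9/0.1 = 9.
Need (41/959) × 24ⁿ ≥ 9, i.e. 24ⁿ ≥ 8631/41.
24¹ = 24 falls short of 8631/41 but 24² = 576 reaches it, so n = 2.

2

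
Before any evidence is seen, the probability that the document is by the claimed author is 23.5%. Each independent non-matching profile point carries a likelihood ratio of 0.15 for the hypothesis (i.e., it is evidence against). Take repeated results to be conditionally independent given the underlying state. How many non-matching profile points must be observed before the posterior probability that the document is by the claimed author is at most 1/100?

2

Prior odds = 0.235/0.765 = 47/153.
Likelihood ratio per non-matching profile point = 0.15.
Target posterior odds = 0.01/0.99 = 1/99.
Require 0.15ⁿ ≤ 1/99 ÷ (47/153) = 17/517.
0.15¹ = 0.15 is still above 17/517 but 0.15² = 0.0225 is at or below it, so n = 2.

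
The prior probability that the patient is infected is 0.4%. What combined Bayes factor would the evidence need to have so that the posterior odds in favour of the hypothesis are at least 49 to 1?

Prior odds = 0.004/0.996 = 1/249.
Target odds = 49.
Required Bayes factor = 49 ÷ (1/249) = 12201.

12201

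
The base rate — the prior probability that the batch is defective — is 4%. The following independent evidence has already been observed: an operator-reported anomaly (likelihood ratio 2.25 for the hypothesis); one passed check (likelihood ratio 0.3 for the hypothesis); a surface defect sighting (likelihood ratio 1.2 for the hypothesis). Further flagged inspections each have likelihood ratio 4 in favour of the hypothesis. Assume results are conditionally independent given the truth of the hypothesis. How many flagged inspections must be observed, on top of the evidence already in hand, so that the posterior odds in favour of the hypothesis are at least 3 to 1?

4

Prior odds = 0.04/0.96 = 1/24.
Combined Bayes factor of the evidence already in hand = 2.25 × 0.3 × 1.2 = 0.81.
Odds after that evidence = (1/24) × 0.81 = 0.03375.
Target odds = 3.
Need 4ⁿ ≥ 3 ÷ 0.03375 = 800/9.
4³ = 64 falls short of 800/9 but 4⁴ = 256 reaches it, so n = 4.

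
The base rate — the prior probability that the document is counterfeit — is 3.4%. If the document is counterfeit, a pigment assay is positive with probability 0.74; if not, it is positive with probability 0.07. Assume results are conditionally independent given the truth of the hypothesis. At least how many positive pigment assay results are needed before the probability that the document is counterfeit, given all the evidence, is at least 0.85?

Prior odds = 0.034/0.966 = 17/483.
Likelihood ratio of a positive = 0.74/0.07 = 74/7.
Target posterior odds = 0.85/0.15 = 17/3.
Need (17/483) × (74/7)ⁿ ≥ 17/3, i.e. (74/7)ⁿ ≥ 161.
(74/7)² = 5476/49 falls short of 161 but (74/7)³ = 405224/343 reaches it, so n = 3.

3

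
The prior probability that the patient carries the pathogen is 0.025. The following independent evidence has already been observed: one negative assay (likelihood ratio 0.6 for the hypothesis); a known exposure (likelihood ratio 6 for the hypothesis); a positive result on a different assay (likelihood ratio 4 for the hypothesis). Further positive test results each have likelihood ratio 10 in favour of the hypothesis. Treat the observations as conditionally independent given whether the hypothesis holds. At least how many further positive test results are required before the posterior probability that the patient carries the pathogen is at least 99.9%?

4

Prior odds = 0.025/0.975 = 1/39.
Combined Bayes factor of the evidence already in hand = 0.6 × 6 × 4 = 14.4.
Odds after that evidence = (1/39) × 14.4 = 24/65.
Target odds = 0.999/0.001 = 999.
Need 10ⁿ ≥ 999 ÷ (24/65) = 2705.625.
10³ = 1000 falls short of 2705.625 but 10⁴ = 10000 reaches it, so n = 4.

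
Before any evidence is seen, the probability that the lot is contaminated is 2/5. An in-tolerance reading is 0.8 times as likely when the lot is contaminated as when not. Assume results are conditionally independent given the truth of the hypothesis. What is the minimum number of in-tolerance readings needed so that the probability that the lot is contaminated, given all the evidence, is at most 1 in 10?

9

Prior odds = 0.4/0.6 = 2/3.
Likelihood ratio per in-tolerance reading = 0.8.
Target posterior odds = 0.1/0.9 = 1/9.
Require 0.8ⁿ ≤ 1/9 ÷ (2/3) = 1/6.
0.8⁸ = 65536/390625 is still above 1/6 but 0.8⁹ = 262144/1953125 is at or below it, so n = 9.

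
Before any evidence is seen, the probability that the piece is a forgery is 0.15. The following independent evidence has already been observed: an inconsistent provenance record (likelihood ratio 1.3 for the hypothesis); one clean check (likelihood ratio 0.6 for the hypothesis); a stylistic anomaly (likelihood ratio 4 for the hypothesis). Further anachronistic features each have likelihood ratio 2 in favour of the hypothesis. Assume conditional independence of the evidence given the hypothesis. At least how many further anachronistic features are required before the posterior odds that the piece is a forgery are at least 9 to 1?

Prior odds = 0.15/0.85 = 3/17.
Combined Bayes factor of the evidence already in hand = 1.3 × 0.6 × 4 = 3.12.
Odds after that evidence = (3/17) × 3.12 = 234/425.
Target odds = 9.
Need 2ⁿ ≥ 9 ÷ (234/425) = 425/26.
2⁴ = 16 falls short of 425/26 but 2⁵ = 32 reaches it, so n = 5.

5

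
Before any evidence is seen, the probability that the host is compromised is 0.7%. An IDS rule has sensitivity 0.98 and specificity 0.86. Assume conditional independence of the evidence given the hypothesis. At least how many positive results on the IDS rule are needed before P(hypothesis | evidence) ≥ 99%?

5

Prior odds: 0.007 ÷ 0.993 = 7/993.
False-positive rate = 1 − 0.86 = 0.14; likelihood ratio of a positive = 0.98/0.14 = 7.
Target odds: 0.99 ÷ 0.01 = 99.
Need (7/993) × 7ⁿ ≥ 99, i.e. 7ⁿ ≥ 98307/7.
7⁴ = 2401 falls short of 98307/7 but 7⁵ = 16807 reaches it, so n = 5.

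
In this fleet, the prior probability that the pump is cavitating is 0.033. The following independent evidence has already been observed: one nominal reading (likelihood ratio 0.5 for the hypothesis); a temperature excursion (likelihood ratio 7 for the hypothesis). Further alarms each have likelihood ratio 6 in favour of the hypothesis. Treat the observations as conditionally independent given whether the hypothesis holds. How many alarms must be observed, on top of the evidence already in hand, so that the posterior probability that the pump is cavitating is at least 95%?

Prior odds = 0.033/0.967 = 33/967.
Combined Bayes factor of the evidence already in hand = 0.5 × 7 = 3.5.
Odds after that evidence = (33/967) × 3.5 = 231/1934.
Target odds = 0.95/0.05 = 19.
Need 6ⁿ ≥ 19 ÷ (231/1934) = 36746/231.
6² = 36 falls short of 36746/231 but 6³ = 216 reaches it, so n = 3.

3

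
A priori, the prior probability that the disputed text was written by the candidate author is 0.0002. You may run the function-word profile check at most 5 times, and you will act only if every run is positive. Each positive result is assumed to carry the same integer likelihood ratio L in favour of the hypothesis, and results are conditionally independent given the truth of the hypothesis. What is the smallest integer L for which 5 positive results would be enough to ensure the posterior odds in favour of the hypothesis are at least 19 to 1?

10

Prior odds = 0.0002/0.9998 = 1/4999.
Target odds = 19.
Need L⁵ ≥ 19 ÷ (1/4999) = 94981.
9⁵ = 59049 < 94981 ≤ 100000 = 10⁵, so L = 10.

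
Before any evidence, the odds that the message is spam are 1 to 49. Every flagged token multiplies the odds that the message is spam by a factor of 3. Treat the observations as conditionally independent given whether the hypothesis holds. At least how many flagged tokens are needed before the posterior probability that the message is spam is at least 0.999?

10

Prior odds = 1/49.
Likelihood ratio per flagged token = 3.
Target posterior odds = 0.999/0.001 = 999.
Require 3ⁿ ≥ 999 ÷ (1/49) = 48951.
3⁹ = 19683 falls short of 48951 but 3¹⁰ = 59049 reaches it, so n = 10.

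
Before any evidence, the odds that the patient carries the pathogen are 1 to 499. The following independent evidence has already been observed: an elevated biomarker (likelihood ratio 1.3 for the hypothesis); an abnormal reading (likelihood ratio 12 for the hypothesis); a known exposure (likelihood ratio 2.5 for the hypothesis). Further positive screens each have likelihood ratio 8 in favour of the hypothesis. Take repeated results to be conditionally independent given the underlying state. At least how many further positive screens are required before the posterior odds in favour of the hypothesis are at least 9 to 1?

Prior odds = 1/499.
Combined Bayes factor of the evidence already in hand = 1.3 × 12 × 2.5 = 39.
Odds after that evidence = (1/499) × 39 = 39/499.
Target odds = 9.
Need 8ⁿ ≥ 9 ÷ (39/499) = 1497/13.
8² = 64 falls short of 1497/13 but 8³ = 512 reaches it, so n = 3.

3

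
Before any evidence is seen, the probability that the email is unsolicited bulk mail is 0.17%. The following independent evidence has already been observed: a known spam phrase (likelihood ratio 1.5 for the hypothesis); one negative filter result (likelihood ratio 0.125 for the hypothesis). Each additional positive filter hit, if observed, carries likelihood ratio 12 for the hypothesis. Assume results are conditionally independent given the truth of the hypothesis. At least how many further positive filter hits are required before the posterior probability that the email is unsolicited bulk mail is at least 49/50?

Prior odds = 0.0017/0.9983 = 17/9983.
Combined Bayes factor of the evidence already in hand = 1.5 × 0.125 = 0.1875.
Odds after that evidence = (17/9983) × 0.1875 = 51/159728.
Target odds = 0.98/0.02 = 49.
Need 12ⁿ ≥ 49 ÷ (51/159728) = 7826672/51.
12⁴ = 20736 falls short of 7826672/51 but 12⁵ = 248832 reaches it, so n = 5.

5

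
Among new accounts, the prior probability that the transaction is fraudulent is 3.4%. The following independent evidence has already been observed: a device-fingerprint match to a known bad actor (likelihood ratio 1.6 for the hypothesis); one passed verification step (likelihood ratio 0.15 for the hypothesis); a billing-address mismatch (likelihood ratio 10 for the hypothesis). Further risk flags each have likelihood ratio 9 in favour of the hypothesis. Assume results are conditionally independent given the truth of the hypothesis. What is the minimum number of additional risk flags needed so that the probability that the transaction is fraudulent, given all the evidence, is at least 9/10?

3

Prior odds = 0.034/0.966 = 17/483.
Combined Bayes factor of the evidence already in hand = 1.6 × 0.15 × 10 = 2.4.
Odds after that evidence = (17/483) × 2.4 = 68/805.
Target odds = 0.9/0.1 = 9.
Need 9ⁿ ≥ 9 ÷ (68/805) = 7245/68.
9² = 81 falls short of 7245/68 but 9³ = 729 reaches it, so n = 3.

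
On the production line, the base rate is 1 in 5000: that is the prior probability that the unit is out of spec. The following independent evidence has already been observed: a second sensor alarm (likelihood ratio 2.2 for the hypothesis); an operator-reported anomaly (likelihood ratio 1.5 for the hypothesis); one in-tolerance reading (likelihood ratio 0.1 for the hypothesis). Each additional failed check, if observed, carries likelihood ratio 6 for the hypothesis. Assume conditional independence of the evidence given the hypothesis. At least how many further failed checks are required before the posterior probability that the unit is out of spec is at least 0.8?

Prior odds = 0.0002/0.9998 = 1/4999.
Combined Bayes factor of the evidence already in hand = 2.2 × 1.5 × 0.1 = 0.33.
Odds after that evidence = (1/4999) × 0.33 = 33/499900.
Target odds = 0.8/0.2 = 4.
Need 6ⁿ ≥ 4 ÷ (33/499900) = 1999600/33.
6⁶ = 46656 falls short of 1999600/33 but 6⁷ = 279936 reaches it, so n = 7.

7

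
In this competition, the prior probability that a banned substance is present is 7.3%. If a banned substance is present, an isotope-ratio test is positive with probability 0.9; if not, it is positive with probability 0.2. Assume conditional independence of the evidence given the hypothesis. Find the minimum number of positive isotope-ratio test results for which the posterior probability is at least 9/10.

Prior odds = 0.073/0.927 = 73/927.
Likelihood ratio of a positive = 0.9/0.2 = 4.5.
Target posterior odds = 0.9/0.1 = 9.
Need (73/927) × 4.5ⁿ ≥ 9, i.e. 4.5ⁿ ≥ 8343/73.
4.5³ = 91.125 falls short of 8343/73 but 4.5⁴ = 410.0625 reaches it, so n = 4.

4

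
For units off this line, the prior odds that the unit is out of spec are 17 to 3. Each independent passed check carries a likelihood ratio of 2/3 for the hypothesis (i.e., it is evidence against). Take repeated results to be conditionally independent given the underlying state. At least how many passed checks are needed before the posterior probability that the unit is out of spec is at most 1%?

Prior odds = 17/3.
Likelihood ratio per passed check = 2/3.
Target odds: 0.01 ÷ 0.99 = 1/99.
Require (2/3)ⁿ ≤ 1/99 ÷ (17/3) = 1/561.
(2/3)¹⁵ = 32768/14348907 is still above 1/561 but (2/3)¹⁶ = 65536/43046721 is at or below it, so n = 16.

16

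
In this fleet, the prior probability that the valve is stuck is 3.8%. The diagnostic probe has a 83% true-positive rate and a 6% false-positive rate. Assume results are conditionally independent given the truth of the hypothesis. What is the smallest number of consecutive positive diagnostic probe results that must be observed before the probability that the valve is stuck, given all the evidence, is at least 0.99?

3

Prior odds = 0.038/0.962 = 19/481.
Likelihood ratio of a positive result = 0.83/0.06 = 83/6.
Target odds: 0.99 ÷ 0.01 = 99.
Need (19/481) × (83/6)ⁿ ≥ 99, i.e. (83/6)ⁿ ≥ 47619/19.
(83/6)² = 6889/36 falls short of 47619/19 but (83/6)³ = 571787/216 reaches it, so n = 3.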